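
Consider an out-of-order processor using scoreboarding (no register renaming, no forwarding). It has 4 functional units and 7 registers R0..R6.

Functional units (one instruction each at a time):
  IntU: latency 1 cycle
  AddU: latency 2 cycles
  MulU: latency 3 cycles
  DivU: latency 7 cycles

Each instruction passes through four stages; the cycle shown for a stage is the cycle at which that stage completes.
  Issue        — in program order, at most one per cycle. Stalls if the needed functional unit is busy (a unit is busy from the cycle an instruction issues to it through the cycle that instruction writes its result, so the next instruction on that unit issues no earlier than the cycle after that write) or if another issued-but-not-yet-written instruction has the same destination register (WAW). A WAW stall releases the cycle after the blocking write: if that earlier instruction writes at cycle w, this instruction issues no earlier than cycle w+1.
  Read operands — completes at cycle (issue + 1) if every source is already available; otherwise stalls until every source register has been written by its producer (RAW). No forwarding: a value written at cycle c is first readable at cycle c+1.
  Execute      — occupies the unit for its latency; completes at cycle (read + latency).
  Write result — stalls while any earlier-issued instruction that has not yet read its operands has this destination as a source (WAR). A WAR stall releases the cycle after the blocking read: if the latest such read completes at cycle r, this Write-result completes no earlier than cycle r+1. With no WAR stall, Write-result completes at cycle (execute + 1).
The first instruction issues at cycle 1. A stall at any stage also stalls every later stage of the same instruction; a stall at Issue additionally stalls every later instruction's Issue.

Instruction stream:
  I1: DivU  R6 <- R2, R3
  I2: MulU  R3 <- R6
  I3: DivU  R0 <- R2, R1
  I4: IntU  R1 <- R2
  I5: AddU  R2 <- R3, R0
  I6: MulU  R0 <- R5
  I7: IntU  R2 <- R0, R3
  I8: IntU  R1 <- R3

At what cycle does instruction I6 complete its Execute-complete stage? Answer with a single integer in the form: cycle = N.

I1 -> (1, 2, 9, 10)
I2 -> (2, 11, 14, 15)  // RAW R6: wait I1 write@10
I3 -> (11, 12, 19, 20)  // struct: DivU busy until I1 writes@10
I4 -> (12, 13, 14, 15)
I5 -> (13, 21, 23, 24)  // RAW R0: wait I3 write@20
I6 -> (21, 22, 25, 26)  // WAW R0: wait I3 write@20
I7 -> (25, 27, 28, 29)  // WAW R2: wait I5 write@24, RAW R0: wait I6 write@26
I8 -> (30, 31, 32, 33)  // struct: IntU busy until I7 writes@29

cycle = 25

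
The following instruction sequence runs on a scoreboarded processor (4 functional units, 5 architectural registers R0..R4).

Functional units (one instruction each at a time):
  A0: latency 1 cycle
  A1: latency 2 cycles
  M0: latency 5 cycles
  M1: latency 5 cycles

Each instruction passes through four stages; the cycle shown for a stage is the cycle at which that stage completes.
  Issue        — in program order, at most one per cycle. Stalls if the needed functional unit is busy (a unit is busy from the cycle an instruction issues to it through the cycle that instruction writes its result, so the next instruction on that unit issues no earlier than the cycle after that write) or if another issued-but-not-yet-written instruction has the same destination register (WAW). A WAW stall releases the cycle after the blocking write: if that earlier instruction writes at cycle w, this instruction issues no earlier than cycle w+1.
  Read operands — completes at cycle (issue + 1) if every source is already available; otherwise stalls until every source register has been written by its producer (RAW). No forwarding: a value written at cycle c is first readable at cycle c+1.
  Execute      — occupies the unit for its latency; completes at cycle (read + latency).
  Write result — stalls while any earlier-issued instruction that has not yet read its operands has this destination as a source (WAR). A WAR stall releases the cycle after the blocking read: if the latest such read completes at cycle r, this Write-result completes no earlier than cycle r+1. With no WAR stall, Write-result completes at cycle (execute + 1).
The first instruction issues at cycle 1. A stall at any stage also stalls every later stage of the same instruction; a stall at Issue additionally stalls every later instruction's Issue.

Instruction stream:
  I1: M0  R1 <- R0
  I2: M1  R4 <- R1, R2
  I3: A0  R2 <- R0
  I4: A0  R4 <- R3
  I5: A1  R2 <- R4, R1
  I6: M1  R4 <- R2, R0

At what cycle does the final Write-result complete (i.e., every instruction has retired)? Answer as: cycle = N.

I1: IS=1 RO=2 EX=7 WR=8
I2: IS=2 RO=9 EX=14 WR=15  [RAW R1: wait I1 write@8]
I3: IS=3 RO=4 EX=5 WR=10  [WAR R2: wait I2 read@9]
I4: IS=16 RO=17 EX=18 WR=19  [WAW R4: wait I2 write@15]
I5: IS=17 RO=20 EX=22 WR=23  [RAW R4: wait I4 write@19]
I6: IS=20 RO=24 EX=29 WR=30  [WAW R4: wait I4 write@19; RAW R2: wait I5 write@23]

cycle = 30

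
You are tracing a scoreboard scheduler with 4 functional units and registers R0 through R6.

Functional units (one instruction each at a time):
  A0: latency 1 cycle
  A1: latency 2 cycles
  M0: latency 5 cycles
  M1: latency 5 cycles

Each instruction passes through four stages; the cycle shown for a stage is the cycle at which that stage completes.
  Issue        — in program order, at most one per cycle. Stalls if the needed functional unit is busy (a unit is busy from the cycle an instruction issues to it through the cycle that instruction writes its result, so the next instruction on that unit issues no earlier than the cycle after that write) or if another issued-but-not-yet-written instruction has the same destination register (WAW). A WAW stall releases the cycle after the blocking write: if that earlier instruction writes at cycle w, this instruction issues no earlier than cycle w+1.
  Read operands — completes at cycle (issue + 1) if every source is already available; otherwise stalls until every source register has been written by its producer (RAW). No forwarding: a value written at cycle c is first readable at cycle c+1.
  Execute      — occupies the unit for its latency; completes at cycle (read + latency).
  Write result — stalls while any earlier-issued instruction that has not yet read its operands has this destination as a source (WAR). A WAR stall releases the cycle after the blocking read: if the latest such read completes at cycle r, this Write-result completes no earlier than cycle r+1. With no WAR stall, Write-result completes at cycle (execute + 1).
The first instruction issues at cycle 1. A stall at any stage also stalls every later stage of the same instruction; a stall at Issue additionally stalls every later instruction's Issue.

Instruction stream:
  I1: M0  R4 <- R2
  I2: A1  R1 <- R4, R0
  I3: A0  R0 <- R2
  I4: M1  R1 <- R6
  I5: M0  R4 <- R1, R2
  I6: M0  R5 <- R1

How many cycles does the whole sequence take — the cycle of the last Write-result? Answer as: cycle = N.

cycle 1: I1 dispatched to M0
cycle 2: I1 operands ready · I2 dispatched to A1
cycle 3: I3 dispatched to A0
cycle 4: I3 operands ready
cycle 5: I3 complete
cycle 7: I1 complete
cycle 8: R4←I1
cycle 9: I2 operands ready
cycle 10: R0←I3
cycle 11: I2 complete
cycle 12: R1←I2
cycle 13: I4 dispatched to M1
cycle 14: I4 operands ready · I5 dispatched to M0
cycle 19: I4 complete
cycle 20: R1←I4
cycle 21: I5 operands ready
cycle 26: I5 complete
cycle 27: R4←I5
cycle 28: I6 dispatched to M0
cycle 29: I6 operands ready
cycle 34: I6 complete
cycle 35: R5←I6

cycle = 35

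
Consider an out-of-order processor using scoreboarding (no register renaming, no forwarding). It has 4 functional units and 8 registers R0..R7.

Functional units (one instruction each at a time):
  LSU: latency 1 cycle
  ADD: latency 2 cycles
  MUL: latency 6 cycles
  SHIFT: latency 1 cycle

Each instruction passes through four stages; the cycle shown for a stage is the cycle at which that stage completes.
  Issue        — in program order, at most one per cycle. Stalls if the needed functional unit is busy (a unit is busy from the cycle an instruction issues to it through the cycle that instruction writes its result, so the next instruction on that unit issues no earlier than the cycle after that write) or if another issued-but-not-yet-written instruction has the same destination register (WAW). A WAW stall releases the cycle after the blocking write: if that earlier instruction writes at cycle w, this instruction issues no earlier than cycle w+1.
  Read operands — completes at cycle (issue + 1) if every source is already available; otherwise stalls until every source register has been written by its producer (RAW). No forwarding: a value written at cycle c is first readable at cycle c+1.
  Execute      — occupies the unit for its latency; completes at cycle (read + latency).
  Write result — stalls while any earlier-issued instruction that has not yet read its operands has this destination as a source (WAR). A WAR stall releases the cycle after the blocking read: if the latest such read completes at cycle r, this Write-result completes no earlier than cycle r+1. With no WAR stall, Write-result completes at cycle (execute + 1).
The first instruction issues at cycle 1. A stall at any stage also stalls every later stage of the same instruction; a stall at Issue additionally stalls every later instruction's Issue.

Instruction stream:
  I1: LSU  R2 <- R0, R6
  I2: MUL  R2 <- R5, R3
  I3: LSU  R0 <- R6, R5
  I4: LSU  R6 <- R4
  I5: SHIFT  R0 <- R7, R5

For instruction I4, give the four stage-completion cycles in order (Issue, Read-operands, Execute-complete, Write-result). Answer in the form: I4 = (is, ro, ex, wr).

I4 = (10, 11, 12, 13)

[1] issue I1 (LSU)
[2] I1 read-ops
[3] I1 finished on LSU
[4] I1→R2
[5] issue I2 (MUL)
[6] I2 read-ops · issue I3 (LSU)
[7] I3 read-ops
[8] I3 finished on LSU
[9] I3→R0
[10] issue I4 (LSU)
[11] I4 read-ops · issue I5 (SHIFT)
[12] I2 finished on MUL · I4 finished on LSU · I5 read-ops
[13] I2→R2 · I4→R6 · I5 finished on SHIFT
[14] I5→R0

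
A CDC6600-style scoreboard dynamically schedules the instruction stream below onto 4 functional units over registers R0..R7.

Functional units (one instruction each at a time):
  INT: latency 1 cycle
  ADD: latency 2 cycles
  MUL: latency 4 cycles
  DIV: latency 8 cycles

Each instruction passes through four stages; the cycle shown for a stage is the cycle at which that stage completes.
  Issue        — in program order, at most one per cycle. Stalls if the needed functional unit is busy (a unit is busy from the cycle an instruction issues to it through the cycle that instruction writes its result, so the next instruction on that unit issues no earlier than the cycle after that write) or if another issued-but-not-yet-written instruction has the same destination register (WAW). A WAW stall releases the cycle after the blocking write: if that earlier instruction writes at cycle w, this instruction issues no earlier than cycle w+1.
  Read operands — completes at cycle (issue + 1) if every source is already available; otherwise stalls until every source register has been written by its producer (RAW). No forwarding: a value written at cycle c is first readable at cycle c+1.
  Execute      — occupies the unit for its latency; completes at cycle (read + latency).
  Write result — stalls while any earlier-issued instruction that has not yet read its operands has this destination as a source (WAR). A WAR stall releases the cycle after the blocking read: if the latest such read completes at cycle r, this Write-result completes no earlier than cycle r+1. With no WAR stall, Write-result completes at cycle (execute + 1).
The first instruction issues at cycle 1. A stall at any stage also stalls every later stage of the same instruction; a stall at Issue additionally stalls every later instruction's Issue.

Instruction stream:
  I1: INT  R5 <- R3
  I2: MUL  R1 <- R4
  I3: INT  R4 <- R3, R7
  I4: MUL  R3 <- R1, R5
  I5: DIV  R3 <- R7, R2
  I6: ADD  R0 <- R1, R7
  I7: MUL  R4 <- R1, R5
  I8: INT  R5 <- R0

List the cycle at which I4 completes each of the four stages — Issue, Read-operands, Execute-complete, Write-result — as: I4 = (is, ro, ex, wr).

I4 = (9, 10, 14, 15)

  I1 | 1 | 2 | 3 | 4
  I2 | 2 | 3 | 7 | 8
  I3 | 5 | 6 | 7 | 8   struct: INT busy until I1 writes@4
  I4 | 9 | 10 | 14 | 15   struct: MUL busy until I2 writes@8
  I5 | 16 | 17 | 25 | 26   WAW R3: wait I4 write@15
  I6 | 17 | 18 | 20 | 21
  I7 | 18 | 19 | 23 | 24
  I8 | 19 | 22 | 23 | 24   RAW R0: wait I6 write@21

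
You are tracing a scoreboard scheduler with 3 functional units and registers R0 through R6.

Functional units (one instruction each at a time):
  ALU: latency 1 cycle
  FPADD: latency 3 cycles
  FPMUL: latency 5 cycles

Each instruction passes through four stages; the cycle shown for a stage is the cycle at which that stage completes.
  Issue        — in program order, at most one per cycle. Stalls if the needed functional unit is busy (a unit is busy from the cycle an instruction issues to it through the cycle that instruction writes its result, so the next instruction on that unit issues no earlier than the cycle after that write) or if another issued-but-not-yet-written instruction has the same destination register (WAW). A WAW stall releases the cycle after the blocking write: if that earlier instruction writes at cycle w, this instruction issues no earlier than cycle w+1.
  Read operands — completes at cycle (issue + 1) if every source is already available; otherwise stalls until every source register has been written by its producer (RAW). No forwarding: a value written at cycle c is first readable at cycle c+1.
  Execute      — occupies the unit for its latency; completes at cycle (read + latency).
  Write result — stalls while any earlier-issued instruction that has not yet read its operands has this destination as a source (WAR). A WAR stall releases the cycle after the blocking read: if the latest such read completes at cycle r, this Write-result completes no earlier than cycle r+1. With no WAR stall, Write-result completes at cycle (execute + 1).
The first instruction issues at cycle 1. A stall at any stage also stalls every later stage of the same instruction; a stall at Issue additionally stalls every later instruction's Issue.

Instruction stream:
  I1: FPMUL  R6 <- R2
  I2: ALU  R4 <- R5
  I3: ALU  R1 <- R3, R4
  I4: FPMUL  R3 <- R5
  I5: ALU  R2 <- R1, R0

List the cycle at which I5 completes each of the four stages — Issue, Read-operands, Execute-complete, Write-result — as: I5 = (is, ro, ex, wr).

I5 = (10, 11, 12, 13)

[I1] 1/2/7/8
[I2] 2/3/4/5
[I3] 6/7/8/9  (struct: ALU busy until I2 writes@5)
[I4] 9/10/15/16  (struct: FPMUL busy until I1 writes@8)
[I5] 10/11/12/13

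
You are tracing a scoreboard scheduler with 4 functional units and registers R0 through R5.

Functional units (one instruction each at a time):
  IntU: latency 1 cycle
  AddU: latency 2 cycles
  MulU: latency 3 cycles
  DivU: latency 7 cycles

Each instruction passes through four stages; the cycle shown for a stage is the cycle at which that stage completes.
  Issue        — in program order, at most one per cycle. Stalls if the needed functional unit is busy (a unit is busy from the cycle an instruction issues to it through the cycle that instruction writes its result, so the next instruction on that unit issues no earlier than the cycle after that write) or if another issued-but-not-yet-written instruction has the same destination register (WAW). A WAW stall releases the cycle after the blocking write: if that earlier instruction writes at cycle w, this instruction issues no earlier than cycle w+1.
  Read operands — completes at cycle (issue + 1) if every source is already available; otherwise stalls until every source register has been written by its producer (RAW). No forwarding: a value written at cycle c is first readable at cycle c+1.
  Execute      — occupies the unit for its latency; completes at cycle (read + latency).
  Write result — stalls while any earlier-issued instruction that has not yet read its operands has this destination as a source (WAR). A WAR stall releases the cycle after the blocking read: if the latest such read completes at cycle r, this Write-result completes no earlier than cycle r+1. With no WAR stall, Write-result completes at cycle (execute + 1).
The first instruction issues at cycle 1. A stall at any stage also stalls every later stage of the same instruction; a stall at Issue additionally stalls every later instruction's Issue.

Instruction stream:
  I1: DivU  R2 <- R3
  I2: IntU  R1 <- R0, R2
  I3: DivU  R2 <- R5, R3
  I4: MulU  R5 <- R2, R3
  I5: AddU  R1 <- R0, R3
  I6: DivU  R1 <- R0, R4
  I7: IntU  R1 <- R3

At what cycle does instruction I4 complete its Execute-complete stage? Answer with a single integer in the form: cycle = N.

  I1 | 1 | 2 | 9 | 10
  I2 | 2 | 11 | 12 | 13   RAW R2: wait I1 write@10
  I3 | 11 | 12 | 19 | 20   struct: DivU busy until I1 writes@10
  I4 | 12 | 21 | 24 | 25   RAW R2: wait I3 write@20
  I5 | 14 | 15 | 17 | 18   WAW R1: wait I2 write@13
  I6 | 21 | 22 | 29 | 30   struct: DivU busy until I3 writes@20
  I7 | 31 | 32 | 33 | 34   WAW R1: wait I6 write@30

cycle = 24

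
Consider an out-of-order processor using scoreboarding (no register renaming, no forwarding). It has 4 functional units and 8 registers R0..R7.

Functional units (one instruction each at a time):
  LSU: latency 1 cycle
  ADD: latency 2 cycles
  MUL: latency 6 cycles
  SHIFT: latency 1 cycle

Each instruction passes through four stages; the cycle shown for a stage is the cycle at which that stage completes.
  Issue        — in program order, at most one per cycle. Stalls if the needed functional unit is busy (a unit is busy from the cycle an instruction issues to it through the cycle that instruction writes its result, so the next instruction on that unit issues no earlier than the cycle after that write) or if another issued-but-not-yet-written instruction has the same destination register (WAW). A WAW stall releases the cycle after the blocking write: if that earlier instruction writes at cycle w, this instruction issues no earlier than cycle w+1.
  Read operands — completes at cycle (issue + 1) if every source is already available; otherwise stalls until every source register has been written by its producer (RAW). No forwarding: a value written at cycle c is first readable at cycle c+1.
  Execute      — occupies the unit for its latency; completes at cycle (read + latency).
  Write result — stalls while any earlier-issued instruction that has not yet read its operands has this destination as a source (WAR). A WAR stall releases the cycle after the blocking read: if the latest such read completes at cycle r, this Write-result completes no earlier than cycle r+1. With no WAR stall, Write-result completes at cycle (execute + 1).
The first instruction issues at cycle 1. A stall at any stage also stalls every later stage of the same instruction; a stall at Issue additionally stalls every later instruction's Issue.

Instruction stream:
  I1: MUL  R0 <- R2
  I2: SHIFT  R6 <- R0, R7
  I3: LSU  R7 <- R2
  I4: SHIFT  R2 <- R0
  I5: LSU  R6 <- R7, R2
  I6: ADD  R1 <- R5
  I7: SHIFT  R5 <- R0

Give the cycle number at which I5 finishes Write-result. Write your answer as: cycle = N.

cycle = 19

  I1 | 1 | 2 | 8 | 9
  I2 | 2 | 10 | 11 | 12   RAW R0: wait I1 write@9
  I3 | 3 | 4 | 5 | 11   WAR R7: wait I2 read@10
  I4 | 13 | 14 | 15 | 16   struct: SHIFT busy until I2 writes@12
  I5 | 14 | 17 | 18 | 19   RAW R2: wait I4 write@16
  I6 | 15 | 16 | 18 | 19
  I7 | 17 | 18 | 19 | 20   struct: SHIFT busy until I4 writes@16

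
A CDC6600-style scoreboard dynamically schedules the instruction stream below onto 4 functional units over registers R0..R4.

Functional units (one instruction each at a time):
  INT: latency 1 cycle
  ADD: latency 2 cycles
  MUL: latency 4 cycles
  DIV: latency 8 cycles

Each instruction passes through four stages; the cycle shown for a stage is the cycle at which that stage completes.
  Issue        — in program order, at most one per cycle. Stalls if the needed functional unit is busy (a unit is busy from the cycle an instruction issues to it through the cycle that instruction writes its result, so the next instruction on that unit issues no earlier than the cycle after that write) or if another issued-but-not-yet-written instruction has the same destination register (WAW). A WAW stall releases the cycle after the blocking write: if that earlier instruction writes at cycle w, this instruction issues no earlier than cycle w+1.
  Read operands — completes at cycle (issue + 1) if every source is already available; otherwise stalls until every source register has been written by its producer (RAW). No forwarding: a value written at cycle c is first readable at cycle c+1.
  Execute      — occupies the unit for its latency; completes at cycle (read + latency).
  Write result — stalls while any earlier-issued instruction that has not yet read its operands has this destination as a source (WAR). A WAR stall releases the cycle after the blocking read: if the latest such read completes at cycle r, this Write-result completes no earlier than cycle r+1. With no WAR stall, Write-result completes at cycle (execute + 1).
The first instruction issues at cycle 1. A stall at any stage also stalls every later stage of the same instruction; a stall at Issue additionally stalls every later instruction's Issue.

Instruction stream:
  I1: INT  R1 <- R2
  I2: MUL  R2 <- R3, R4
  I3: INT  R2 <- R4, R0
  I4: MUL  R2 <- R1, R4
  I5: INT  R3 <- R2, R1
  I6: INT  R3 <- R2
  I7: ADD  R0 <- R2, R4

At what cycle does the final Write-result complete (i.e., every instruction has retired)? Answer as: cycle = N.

cycle 1: I1→INT
cycle 2: I1 RO; I2→MUL
cycle 3: I1 EX; I2 RO
cycle 4: I1 WR R1
cycle 7: I2 EX
cycle 8: I2 WR R2
cycle 9: I3→INT
cycle 10: I3 RO
cycle 11: I3 EX
cycle 12: I3 WR R2
cycle 13: I4→MUL
cycle 14: I4 RO; I5→INT
cycle 18: I4 EX
cycle 19: I4 WR R2
cycle 20: I5 RO
cycle 21: I5 EX
cycle 22: I5 WR R3
cycle 23: I6→INT
cycle 24: I6 RO; I7→ADD
cycle 25: I6 EX; I7 RO
cycle 26: I6 WR R3
cycle 27: I7 EX
cycle 28: I7 WR R0

cycle = 28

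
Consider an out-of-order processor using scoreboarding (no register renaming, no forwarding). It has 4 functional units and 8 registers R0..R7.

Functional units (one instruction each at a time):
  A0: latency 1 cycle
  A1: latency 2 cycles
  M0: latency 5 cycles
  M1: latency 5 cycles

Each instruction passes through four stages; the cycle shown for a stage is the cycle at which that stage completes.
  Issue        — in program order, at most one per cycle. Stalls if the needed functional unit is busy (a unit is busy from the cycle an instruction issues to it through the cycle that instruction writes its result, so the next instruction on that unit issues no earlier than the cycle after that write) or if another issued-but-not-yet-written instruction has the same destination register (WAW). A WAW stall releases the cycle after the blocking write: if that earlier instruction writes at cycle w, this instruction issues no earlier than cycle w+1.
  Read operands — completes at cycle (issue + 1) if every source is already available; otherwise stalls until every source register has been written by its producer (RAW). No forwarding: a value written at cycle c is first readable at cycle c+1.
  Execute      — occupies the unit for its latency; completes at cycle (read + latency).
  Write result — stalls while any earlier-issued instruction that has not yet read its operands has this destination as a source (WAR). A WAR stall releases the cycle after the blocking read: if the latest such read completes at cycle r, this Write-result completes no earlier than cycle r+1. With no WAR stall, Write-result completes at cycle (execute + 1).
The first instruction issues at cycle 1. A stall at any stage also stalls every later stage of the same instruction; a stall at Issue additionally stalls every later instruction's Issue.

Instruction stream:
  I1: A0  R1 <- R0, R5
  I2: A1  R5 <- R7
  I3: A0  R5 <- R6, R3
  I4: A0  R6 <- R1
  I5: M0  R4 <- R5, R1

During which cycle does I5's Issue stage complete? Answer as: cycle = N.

cycle = 12

1) issue 1, read 2, done 3, write 4
2) issue 2, read 3, done 5, write 6
3) issue 7, read 8, done 9, write 10  <WAW R5: wait I2 write@6>
4) issue 11, read 12, done 13, write 14  <struct: A0 busy until I3 writes@10>
5) issue 12, read 13, done 18, write 19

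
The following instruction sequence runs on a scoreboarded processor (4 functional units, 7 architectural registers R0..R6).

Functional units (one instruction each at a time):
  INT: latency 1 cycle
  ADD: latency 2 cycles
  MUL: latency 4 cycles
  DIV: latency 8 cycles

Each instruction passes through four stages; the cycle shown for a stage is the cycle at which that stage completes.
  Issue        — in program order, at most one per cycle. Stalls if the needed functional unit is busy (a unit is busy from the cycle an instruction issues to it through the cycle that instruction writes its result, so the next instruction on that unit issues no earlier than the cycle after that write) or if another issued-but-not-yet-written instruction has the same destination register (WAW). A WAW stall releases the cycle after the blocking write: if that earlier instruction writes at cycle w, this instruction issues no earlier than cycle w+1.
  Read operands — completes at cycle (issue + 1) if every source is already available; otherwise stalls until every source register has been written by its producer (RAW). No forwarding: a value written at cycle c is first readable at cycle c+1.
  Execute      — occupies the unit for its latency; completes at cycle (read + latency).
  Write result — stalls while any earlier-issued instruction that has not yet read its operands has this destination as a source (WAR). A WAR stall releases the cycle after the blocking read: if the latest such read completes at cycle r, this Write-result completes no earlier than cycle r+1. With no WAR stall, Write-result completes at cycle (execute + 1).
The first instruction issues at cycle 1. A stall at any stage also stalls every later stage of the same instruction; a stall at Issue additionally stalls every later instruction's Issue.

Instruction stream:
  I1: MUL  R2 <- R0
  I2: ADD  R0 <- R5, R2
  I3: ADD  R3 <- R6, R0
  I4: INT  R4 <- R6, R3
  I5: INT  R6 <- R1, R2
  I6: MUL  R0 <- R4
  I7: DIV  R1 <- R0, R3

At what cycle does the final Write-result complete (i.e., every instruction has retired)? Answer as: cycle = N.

c1: I1 dispatched to MUL
c2: I1 operands ready, I2 dispatched to ADD
c6: I1 complete
c7: R2←I1
c8: I2 operands ready
c10: I2 complete
c11: R0←I2
c12: I3 dispatched to ADD
c13: I3 operands ready, I4 dispatched to INT
c15: I3 complete
c16: R3←I3
c17: I4 operands ready
c18: I4 complete
c19: R4←I4
c20: I5 dispatched to INT
c21: I5 operands ready, I6 dispatched to MUL
c22: I5 complete, I6 operands ready, I7 dispatched to DIV
c23: R6←I5
c26: I6 complete
c27: R0←I6
c28: I7 operands ready
c36: I7 complete
c37: R1←I7

cycle = 37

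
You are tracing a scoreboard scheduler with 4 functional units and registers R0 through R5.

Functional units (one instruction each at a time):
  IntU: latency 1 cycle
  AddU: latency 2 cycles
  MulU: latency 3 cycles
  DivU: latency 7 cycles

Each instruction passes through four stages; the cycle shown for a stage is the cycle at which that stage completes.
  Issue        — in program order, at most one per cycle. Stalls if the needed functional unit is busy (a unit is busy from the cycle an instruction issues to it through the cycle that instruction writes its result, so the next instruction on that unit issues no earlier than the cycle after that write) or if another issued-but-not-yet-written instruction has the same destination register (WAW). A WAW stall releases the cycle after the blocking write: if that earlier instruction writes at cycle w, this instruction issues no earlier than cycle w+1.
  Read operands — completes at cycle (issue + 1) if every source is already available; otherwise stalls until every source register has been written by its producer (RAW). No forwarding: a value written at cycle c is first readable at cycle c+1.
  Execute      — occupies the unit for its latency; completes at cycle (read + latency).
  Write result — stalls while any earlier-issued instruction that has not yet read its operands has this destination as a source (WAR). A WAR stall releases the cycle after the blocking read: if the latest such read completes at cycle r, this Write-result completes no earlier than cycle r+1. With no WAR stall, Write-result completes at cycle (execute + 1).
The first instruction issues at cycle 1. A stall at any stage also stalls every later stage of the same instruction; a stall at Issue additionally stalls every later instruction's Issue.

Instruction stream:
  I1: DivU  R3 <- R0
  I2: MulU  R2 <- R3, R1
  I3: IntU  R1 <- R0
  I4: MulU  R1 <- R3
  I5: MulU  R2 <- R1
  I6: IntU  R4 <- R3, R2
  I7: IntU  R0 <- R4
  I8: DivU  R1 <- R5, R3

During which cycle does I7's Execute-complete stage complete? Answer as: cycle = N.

t=1  I1 dispatched to DivU
t=2  I1 operands ready · I2 dispatched to MulU
t=3  I3 dispatched to IntU
t=4  I3 operands ready
t=5  I3 complete
t=9  I1 complete
t=10  R3←I1
t=11  I2 operands ready
t=12  R1←I3
t=14  I2 complete
t=15  R2←I2
t=16  I4 dispatched to MulU
t=17  I4 operands ready
t=20  I4 complete
t=21  R1←I4
t=22  I5 dispatched to MulU
t=23  I5 operands ready · I6 dispatched to IntU
t=26  I5 complete
t=27  R2←I5
t=28  I6 operands ready
t=29  I6 complete
t=30  R4←I6
t=31  I7 dispatched to IntU
t=32  I7 operands ready · I8 dispatched to DivU
t=33  I7 complete · I8 operands ready
t=34  R0←I7
t=40  I8 complete
t=41  R1←I8

cycle = 33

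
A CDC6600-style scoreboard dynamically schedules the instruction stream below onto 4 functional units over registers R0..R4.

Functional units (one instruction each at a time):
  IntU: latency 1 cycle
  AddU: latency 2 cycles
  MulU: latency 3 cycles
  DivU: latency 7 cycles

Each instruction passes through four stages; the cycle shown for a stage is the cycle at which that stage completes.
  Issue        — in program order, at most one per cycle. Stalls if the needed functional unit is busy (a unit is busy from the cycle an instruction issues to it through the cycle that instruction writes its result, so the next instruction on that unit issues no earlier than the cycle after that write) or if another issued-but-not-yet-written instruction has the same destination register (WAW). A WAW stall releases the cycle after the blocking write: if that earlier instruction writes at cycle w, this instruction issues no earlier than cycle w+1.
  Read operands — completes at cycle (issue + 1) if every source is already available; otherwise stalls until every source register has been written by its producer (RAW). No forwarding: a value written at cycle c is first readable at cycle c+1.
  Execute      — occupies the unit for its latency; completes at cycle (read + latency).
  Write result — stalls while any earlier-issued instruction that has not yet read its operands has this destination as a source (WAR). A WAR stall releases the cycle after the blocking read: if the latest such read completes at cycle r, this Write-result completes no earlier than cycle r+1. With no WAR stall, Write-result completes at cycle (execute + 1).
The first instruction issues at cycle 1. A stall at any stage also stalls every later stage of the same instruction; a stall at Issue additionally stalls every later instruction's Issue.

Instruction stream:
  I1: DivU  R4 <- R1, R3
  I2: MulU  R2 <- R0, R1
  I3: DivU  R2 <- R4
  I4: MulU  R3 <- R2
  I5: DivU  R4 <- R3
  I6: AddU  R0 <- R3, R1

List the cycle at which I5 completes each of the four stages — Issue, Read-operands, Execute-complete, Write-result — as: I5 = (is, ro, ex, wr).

t=1  I1 dispatched to DivU
t=2  I1 operands ready | I2 dispatched to MulU
t=3  I2 operands ready
t=6  I2 complete
t=7  R2←I2
t=9  I1 complete
t=10  R4←I1
t=11  I3 dispatched to DivU
t=12  I3 operands ready | I4 dispatched to MulU
t=19  I3 complete
t=20  R2←I3
t=21  I4 operands ready | I5 dispatched to DivU
t=22  I6 dispatched to AddU
t=24  I4 complete
t=25  R3←I4
t=26  I5 operands ready | I6 operands ready
t=28  I6 complete
t=29  R0←I6
t=33  I5 complete
t=34  R4←I5

I5 = (21, 26, 33, 34)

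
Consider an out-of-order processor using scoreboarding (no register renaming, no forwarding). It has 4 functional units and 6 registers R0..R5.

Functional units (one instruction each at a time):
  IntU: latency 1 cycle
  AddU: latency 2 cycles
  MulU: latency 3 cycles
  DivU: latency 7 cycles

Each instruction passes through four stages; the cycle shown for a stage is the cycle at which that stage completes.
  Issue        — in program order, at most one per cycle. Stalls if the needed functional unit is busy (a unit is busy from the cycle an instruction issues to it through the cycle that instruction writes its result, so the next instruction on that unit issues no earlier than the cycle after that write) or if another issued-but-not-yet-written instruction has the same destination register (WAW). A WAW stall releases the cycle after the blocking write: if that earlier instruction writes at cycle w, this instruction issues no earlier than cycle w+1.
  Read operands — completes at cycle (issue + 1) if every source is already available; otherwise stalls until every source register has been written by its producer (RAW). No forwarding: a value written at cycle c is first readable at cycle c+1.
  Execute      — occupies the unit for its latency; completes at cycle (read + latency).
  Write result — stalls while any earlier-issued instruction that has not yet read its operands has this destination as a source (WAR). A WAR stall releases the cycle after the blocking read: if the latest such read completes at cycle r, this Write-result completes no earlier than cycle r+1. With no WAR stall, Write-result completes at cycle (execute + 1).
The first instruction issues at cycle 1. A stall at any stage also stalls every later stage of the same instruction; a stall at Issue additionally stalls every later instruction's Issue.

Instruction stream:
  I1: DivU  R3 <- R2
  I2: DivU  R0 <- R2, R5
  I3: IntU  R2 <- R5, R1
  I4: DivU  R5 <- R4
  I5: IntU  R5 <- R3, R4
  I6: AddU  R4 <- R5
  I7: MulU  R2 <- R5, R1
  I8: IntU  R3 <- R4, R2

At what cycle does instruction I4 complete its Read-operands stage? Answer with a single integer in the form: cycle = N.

cycle = 22

  I1 | 1 | 2 | 9 | 10
  I2 | 11 | 12 | 19 | 20   struct: DivU busy until I1 writes@10
  I3 | 12 | 13 | 14 | 15
  I4 | 21 | 22 | 29 | 30   struct: DivU busy until I2 writes@20
  I5 | 31 | 32 | 33 | 34   WAW R5: wait I4 write@30
  I6 | 32 | 35 | 37 | 38   RAW R5: wait I5 write@34
  I7 | 33 | 35 | 38 | 39   RAW R5: wait I5 write@34
  I8 | 35 | 40 | 41 | 42   struct: IntU busy until I5 writes@34 · RAW R2: wait I7 write@39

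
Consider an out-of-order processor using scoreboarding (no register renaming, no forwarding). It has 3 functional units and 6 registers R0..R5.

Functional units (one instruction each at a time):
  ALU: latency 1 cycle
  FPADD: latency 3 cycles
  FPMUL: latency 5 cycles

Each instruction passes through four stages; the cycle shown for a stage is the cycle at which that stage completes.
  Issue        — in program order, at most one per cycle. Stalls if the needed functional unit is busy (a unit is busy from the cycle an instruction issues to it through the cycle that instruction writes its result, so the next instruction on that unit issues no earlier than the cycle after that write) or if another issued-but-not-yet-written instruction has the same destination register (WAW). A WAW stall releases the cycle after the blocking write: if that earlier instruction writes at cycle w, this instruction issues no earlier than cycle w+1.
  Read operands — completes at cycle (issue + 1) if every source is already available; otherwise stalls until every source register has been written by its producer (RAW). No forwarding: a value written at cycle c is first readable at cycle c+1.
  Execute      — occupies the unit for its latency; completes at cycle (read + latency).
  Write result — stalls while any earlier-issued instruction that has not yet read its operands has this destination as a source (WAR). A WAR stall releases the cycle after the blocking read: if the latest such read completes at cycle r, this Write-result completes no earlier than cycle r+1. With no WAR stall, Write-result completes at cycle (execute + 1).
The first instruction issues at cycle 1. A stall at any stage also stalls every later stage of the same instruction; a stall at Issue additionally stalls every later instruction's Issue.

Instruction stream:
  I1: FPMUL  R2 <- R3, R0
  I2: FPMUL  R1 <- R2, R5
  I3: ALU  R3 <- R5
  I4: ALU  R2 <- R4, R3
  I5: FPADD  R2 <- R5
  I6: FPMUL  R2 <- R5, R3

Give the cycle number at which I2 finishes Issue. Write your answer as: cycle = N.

cycle = 9

[I1] 1/2/7/8
[I2] 9/10/15/16  (struct: FPMUL busy until I1 writes@8)
[I3] 10/11/12/13
[I4] 14/15/16/17  (struct: ALU busy until I3 writes@13)
[I5] 18/19/22/23  (WAW R2: wait I4 write@17)
[I6] 24/25/30/31  (WAW R2: wait I5 write@23)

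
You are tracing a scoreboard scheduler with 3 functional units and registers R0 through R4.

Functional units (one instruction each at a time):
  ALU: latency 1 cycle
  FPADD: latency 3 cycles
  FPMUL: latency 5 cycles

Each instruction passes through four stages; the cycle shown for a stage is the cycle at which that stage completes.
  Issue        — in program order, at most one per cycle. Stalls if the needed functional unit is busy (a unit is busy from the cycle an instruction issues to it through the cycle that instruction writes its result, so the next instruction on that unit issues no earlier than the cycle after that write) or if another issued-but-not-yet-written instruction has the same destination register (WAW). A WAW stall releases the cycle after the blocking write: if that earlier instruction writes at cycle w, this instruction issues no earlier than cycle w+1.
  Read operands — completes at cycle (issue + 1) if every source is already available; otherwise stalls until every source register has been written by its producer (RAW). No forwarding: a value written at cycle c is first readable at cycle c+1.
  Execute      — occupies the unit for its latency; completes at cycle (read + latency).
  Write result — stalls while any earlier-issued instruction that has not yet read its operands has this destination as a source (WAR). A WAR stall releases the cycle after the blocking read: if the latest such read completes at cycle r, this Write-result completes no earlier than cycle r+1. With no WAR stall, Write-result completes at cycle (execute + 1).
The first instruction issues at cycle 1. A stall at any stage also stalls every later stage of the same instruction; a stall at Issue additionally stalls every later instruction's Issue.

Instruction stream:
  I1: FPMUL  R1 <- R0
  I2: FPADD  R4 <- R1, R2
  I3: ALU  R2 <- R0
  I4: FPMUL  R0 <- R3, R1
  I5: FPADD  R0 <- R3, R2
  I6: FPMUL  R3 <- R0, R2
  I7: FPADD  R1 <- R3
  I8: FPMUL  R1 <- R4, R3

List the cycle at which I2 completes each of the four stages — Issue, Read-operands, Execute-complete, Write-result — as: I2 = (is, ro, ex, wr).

I2 = (2, 9, 12, 13)

[1] I1 issues→FPMUL
[2] I1 reads, I2 issues→FPADD
[3] I3 issues→ALU
[4] I3 reads
[5] I3 exec-done
[7] I1 exec-done
[8] I1 writes R1
[9] I2 reads, I4 issues→FPMUL
[10] I3 writes R2, I4 reads
[12] I2 exec-done
[13] I2 writes R4
[15] I4 exec-done
[16] I4 writes R0
[17] I5 issues→FPADD
[18] I5 reads, I6 issues→FPMUL
[21] I5 exec-done
[22] I5 writes R0
[23] I6 reads, I7 issues→FPADD
[28] I6 exec-done
[29] I6 writes R3
[30] I7 reads
[33] I7 exec-done
[34] I7 writes R1
[35] I8 issues→FPMUL
[36] I8 reads
[41] I8 exec-done
[42] I8 writes R1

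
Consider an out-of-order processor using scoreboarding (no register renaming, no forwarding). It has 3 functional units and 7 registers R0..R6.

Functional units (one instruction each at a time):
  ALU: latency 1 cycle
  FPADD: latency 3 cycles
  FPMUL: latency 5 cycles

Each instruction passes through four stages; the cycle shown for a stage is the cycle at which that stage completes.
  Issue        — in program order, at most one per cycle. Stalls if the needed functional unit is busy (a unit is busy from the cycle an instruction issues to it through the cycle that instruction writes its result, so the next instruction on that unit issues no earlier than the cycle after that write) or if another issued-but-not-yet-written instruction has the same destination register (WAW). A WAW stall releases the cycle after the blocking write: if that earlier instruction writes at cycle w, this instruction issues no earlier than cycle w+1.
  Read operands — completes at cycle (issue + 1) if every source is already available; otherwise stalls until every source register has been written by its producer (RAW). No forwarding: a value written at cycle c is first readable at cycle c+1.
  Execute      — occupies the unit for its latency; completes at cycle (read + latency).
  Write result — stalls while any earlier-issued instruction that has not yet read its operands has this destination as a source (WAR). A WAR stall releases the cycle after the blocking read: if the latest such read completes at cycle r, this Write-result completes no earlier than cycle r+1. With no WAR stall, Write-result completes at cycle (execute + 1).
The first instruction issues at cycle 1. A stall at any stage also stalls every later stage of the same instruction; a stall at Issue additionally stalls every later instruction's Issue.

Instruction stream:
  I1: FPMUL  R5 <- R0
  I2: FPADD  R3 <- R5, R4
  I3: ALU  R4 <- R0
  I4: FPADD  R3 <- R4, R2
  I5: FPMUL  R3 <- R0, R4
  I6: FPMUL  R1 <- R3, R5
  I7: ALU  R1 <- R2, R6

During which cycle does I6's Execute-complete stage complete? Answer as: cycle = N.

cycle = 34

  I1 | 1 | 2 | 7 | 8
  I2 | 2 | 9 | 12 | 13   RAW R5: wait I1 write@8
  I3 | 3 | 4 | 5 | 10   WAR R4: wait I2 read@9
  I4 | 14 | 15 | 18 | 19   struct: FPADD busy until I2 writes@13
  I5 | 20 | 21 | 26 | 27   WAW R3: wait I4 write@19
  I6 | 28 | 29 | 34 | 35   struct: FPMUL busy until I5 writes@27
  I7 | 36 | 37 | 38 | 39   WAW R1: wait I6 write@35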